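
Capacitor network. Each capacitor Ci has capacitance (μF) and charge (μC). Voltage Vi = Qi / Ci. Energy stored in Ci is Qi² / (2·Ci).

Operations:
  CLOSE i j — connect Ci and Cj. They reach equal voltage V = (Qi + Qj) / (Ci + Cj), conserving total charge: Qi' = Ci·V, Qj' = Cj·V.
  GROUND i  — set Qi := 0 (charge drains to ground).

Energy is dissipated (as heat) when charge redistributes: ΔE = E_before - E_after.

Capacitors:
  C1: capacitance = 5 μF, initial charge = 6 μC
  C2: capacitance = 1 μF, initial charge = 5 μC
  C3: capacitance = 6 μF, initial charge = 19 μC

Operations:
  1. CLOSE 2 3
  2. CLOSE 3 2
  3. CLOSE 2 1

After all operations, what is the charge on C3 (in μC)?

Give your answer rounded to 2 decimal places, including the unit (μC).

Initial: C1(5μF, Q=6μC, V=1.20V), C2(1μF, Q=5μC, V=5.00V), C3(6μF, Q=19μC, V=3.17V)
Op 1: CLOSE 2-3: Q_total=24.00, C_total=7.00, V=3.43; Q2=3.43, Q3=20.57; dissipated=1.440
Op 2: CLOSE 3-2: Q_total=24.00, C_total=7.00, V=3.43; Q3=20.57, Q2=3.43; dissipated=0.000
Op 3: CLOSE 2-1: Q_total=9.43, C_total=6.00, V=1.57; Q2=1.57, Q1=7.86; dissipated=2.069
Final charges: Q1=7.86, Q2=1.57, Q3=20.57

Answer: 20.57 μC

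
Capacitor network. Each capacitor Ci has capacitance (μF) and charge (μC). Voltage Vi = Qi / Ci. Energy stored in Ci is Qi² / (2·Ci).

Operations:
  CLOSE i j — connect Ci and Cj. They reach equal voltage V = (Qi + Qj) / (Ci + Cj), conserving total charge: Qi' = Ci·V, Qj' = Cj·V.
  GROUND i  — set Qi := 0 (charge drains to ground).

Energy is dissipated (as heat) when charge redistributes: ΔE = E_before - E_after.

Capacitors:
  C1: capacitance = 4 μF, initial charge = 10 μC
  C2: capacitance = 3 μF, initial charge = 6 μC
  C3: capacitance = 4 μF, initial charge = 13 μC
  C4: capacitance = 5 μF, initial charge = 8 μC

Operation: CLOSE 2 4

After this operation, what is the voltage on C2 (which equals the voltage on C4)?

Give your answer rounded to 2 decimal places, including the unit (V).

Answer: 1.75 V

Derivation:
Initial: C1(4μF, Q=10μC, V=2.50V), C2(3μF, Q=6μC, V=2.00V), C3(4μF, Q=13μC, V=3.25V), C4(5μF, Q=8μC, V=1.60V)
Op 1: CLOSE 2-4: Q_total=14.00, C_total=8.00, V=1.75; Q2=5.25, Q4=8.75; dissipated=0.150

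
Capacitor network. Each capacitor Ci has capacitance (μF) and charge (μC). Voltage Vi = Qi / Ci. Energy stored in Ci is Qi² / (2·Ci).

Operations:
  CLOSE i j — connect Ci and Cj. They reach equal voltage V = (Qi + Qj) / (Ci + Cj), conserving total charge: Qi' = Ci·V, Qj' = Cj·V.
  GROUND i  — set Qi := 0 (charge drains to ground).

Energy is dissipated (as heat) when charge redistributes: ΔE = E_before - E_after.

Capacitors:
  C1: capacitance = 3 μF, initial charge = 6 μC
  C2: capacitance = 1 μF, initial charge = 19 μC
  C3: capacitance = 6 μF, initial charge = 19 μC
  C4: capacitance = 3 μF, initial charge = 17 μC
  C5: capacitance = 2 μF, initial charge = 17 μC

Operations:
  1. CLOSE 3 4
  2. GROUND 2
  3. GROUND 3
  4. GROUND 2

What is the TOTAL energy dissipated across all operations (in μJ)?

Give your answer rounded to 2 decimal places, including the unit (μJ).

Initial: C1(3μF, Q=6μC, V=2.00V), C2(1μF, Q=19μC, V=19.00V), C3(6μF, Q=19μC, V=3.17V), C4(3μF, Q=17μC, V=5.67V), C5(2μF, Q=17μC, V=8.50V)
Op 1: CLOSE 3-4: Q_total=36.00, C_total=9.00, V=4.00; Q3=24.00, Q4=12.00; dissipated=6.250
Op 2: GROUND 2: Q2=0; energy lost=180.500
Op 3: GROUND 3: Q3=0; energy lost=48.000
Op 4: GROUND 2: Q2=0; energy lost=0.000
Total dissipated: 234.750 μJ

Answer: 234.75 μJ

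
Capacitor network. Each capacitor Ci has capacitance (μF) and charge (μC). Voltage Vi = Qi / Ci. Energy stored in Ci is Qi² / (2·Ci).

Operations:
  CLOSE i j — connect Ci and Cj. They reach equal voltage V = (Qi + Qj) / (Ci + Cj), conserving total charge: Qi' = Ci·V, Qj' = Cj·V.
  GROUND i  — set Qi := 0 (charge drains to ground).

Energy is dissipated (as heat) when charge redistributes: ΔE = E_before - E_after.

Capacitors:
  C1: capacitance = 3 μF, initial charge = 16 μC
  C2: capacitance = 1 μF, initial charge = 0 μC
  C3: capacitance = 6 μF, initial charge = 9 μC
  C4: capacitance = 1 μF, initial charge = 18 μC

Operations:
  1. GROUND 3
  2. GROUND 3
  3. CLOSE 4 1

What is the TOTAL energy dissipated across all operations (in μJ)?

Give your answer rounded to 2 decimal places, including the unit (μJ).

Initial: C1(3μF, Q=16μC, V=5.33V), C2(1μF, Q=0μC, V=0.00V), C3(6μF, Q=9μC, V=1.50V), C4(1μF, Q=18μC, V=18.00V)
Op 1: GROUND 3: Q3=0; energy lost=6.750
Op 2: GROUND 3: Q3=0; energy lost=0.000
Op 3: CLOSE 4-1: Q_total=34.00, C_total=4.00, V=8.50; Q4=8.50, Q1=25.50; dissipated=60.167
Total dissipated: 66.917 μJ

Answer: 66.92 μJ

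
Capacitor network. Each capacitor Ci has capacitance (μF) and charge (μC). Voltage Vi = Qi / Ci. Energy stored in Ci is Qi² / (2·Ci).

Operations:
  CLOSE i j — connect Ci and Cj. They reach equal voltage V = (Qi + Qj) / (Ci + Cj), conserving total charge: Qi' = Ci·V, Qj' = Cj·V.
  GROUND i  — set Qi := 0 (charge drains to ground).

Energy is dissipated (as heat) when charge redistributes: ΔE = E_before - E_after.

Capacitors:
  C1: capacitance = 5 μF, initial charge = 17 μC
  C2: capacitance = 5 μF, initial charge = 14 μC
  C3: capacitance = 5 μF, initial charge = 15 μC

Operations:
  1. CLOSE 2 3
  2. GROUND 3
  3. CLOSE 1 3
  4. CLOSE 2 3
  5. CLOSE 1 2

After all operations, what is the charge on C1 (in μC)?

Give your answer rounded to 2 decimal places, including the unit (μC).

Answer: 10.00 μC

Derivation:
Initial: C1(5μF, Q=17μC, V=3.40V), C2(5μF, Q=14μC, V=2.80V), C3(5μF, Q=15μC, V=3.00V)
Op 1: CLOSE 2-3: Q_total=29.00, C_total=10.00, V=2.90; Q2=14.50, Q3=14.50; dissipated=0.050
Op 2: GROUND 3: Q3=0; energy lost=21.025
Op 3: CLOSE 1-3: Q_total=17.00, C_total=10.00, V=1.70; Q1=8.50, Q3=8.50; dissipated=14.450
Op 4: CLOSE 2-3: Q_total=23.00, C_total=10.00, V=2.30; Q2=11.50, Q3=11.50; dissipated=1.800
Op 5: CLOSE 1-2: Q_total=20.00, C_total=10.00, V=2.00; Q1=10.00, Q2=10.00; dissipated=0.450
Final charges: Q1=10.00, Q2=10.00, Q3=11.50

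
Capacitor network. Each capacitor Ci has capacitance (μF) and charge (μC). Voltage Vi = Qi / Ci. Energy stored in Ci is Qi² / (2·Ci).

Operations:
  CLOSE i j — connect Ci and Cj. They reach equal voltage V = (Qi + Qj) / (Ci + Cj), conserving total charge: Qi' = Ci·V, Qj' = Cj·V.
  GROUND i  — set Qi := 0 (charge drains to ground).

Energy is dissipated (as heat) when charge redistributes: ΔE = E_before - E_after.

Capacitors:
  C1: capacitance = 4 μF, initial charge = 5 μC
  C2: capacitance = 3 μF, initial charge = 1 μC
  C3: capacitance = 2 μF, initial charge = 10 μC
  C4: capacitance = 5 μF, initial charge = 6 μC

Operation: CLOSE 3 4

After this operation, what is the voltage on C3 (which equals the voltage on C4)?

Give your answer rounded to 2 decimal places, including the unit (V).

Answer: 2.29 V

Derivation:
Initial: C1(4μF, Q=5μC, V=1.25V), C2(3μF, Q=1μC, V=0.33V), C3(2μF, Q=10μC, V=5.00V), C4(5μF, Q=6μC, V=1.20V)
Op 1: CLOSE 3-4: Q_total=16.00, C_total=7.00, V=2.29; Q3=4.57, Q4=11.43; dissipated=10.314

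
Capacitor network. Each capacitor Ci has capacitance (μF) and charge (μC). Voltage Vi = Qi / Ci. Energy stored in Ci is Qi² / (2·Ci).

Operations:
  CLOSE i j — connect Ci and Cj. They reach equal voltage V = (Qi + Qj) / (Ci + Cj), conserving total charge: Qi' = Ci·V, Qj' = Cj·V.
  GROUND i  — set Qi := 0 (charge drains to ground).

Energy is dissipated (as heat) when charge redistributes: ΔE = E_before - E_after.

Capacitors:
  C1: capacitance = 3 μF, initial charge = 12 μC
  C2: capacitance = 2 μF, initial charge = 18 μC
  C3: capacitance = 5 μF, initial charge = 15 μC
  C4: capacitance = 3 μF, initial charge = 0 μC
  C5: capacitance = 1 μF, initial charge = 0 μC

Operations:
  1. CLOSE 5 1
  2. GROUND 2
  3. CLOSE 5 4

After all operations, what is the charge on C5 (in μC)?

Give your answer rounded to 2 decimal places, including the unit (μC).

Initial: C1(3μF, Q=12μC, V=4.00V), C2(2μF, Q=18μC, V=9.00V), C3(5μF, Q=15μC, V=3.00V), C4(3μF, Q=0μC, V=0.00V), C5(1μF, Q=0μC, V=0.00V)
Op 1: CLOSE 5-1: Q_total=12.00, C_total=4.00, V=3.00; Q5=3.00, Q1=9.00; dissipated=6.000
Op 2: GROUND 2: Q2=0; energy lost=81.000
Op 3: CLOSE 5-4: Q_total=3.00, C_total=4.00, V=0.75; Q5=0.75, Q4=2.25; dissipated=3.375
Final charges: Q1=9.00, Q2=0.00, Q3=15.00, Q4=2.25, Q5=0.75

Answer: 0.75 μC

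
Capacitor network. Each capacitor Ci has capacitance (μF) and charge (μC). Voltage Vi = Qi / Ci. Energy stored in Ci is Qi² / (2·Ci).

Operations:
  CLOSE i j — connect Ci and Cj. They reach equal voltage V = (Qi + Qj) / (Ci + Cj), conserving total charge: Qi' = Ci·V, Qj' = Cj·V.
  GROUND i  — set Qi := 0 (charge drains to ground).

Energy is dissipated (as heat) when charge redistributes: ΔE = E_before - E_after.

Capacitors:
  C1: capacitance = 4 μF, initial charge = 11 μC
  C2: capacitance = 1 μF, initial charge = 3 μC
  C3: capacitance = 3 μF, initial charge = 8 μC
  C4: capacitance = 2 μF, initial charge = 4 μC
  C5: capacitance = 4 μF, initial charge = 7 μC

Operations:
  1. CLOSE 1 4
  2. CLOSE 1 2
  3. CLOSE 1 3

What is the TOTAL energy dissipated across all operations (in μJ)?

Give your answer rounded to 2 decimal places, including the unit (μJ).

Initial: C1(4μF, Q=11μC, V=2.75V), C2(1μF, Q=3μC, V=3.00V), C3(3μF, Q=8μC, V=2.67V), C4(2μF, Q=4μC, V=2.00V), C5(4μF, Q=7μC, V=1.75V)
Op 1: CLOSE 1-4: Q_total=15.00, C_total=6.00, V=2.50; Q1=10.00, Q4=5.00; dissipated=0.375
Op 2: CLOSE 1-2: Q_total=13.00, C_total=5.00, V=2.60; Q1=10.40, Q2=2.60; dissipated=0.100
Op 3: CLOSE 1-3: Q_total=18.40, C_total=7.00, V=2.63; Q1=10.51, Q3=7.89; dissipated=0.004
Total dissipated: 0.479 μJ

Answer: 0.48 μJ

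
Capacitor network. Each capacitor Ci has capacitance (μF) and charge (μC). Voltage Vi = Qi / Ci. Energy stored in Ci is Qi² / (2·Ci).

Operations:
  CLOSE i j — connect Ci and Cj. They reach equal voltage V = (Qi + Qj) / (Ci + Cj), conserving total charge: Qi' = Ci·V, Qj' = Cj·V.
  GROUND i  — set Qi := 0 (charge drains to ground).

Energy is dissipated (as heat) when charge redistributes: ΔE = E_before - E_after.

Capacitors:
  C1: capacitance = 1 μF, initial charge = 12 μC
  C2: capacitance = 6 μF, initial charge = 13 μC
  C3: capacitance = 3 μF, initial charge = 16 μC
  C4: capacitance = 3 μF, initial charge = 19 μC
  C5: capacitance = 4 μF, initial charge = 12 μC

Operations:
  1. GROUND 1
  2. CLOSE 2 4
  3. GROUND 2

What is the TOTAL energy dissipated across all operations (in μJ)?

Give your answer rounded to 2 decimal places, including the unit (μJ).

Answer: 127.29 μJ

Derivation:
Initial: C1(1μF, Q=12μC, V=12.00V), C2(6μF, Q=13μC, V=2.17V), C3(3μF, Q=16μC, V=5.33V), C4(3μF, Q=19μC, V=6.33V), C5(4μF, Q=12μC, V=3.00V)
Op 1: GROUND 1: Q1=0; energy lost=72.000
Op 2: CLOSE 2-4: Q_total=32.00, C_total=9.00, V=3.56; Q2=21.33, Q4=10.67; dissipated=17.361
Op 3: GROUND 2: Q2=0; energy lost=37.926
Total dissipated: 127.287 μJ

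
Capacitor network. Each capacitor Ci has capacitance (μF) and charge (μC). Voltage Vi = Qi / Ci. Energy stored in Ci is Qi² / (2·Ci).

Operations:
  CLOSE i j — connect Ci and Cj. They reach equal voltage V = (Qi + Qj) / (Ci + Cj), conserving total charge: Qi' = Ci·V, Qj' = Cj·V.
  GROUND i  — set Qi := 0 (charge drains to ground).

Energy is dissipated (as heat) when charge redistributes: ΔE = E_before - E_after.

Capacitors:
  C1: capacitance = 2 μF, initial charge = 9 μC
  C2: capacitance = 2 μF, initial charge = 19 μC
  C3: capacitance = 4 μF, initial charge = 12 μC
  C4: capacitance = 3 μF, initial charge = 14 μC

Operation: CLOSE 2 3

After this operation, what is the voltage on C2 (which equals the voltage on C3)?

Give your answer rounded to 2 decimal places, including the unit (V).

Answer: 5.17 V

Derivation:
Initial: C1(2μF, Q=9μC, V=4.50V), C2(2μF, Q=19μC, V=9.50V), C3(4μF, Q=12μC, V=3.00V), C4(3μF, Q=14μC, V=4.67V)
Op 1: CLOSE 2-3: Q_total=31.00, C_total=6.00, V=5.17; Q2=10.33, Q3=20.67; dissipated=28.167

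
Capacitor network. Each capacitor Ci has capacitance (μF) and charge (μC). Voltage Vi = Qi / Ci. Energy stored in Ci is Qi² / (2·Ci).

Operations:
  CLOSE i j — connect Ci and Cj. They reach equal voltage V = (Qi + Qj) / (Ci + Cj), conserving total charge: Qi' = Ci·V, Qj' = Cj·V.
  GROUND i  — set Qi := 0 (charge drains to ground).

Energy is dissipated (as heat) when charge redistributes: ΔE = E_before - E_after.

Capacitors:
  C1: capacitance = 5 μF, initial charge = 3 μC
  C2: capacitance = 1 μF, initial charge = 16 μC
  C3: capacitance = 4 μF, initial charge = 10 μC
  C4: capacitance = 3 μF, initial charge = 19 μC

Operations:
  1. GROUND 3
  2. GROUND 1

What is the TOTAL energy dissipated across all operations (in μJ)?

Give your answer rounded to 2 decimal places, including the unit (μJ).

Initial: C1(5μF, Q=3μC, V=0.60V), C2(1μF, Q=16μC, V=16.00V), C3(4μF, Q=10μC, V=2.50V), C4(3μF, Q=19μC, V=6.33V)
Op 1: GROUND 3: Q3=0; energy lost=12.500
Op 2: GROUND 1: Q1=0; energy lost=0.900
Total dissipated: 13.400 μJ

Answer: 13.40 μJ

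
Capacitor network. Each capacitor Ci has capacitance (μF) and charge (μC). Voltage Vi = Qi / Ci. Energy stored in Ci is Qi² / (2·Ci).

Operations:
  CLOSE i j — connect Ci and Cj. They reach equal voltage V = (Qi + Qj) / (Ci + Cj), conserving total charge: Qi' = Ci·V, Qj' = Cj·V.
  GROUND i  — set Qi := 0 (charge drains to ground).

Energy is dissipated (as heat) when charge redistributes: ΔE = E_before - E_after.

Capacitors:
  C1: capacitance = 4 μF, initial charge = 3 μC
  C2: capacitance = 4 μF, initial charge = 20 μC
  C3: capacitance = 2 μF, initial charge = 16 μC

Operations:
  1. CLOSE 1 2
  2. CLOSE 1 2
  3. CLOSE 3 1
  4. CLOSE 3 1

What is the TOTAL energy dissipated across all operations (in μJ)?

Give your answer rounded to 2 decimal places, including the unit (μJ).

Answer: 35.57 μJ

Derivation:
Initial: C1(4μF, Q=3μC, V=0.75V), C2(4μF, Q=20μC, V=5.00V), C3(2μF, Q=16μC, V=8.00V)
Op 1: CLOSE 1-2: Q_total=23.00, C_total=8.00, V=2.88; Q1=11.50, Q2=11.50; dissipated=18.062
Op 2: CLOSE 1-2: Q_total=23.00, C_total=8.00, V=2.88; Q1=11.50, Q2=11.50; dissipated=0.000
Op 3: CLOSE 3-1: Q_total=27.50, C_total=6.00, V=4.58; Q3=9.17, Q1=18.33; dissipated=17.510
Op 4: CLOSE 3-1: Q_total=27.50, C_total=6.00, V=4.58; Q3=9.17, Q1=18.33; dissipated=0.000
Total dissipated: 35.573 μJ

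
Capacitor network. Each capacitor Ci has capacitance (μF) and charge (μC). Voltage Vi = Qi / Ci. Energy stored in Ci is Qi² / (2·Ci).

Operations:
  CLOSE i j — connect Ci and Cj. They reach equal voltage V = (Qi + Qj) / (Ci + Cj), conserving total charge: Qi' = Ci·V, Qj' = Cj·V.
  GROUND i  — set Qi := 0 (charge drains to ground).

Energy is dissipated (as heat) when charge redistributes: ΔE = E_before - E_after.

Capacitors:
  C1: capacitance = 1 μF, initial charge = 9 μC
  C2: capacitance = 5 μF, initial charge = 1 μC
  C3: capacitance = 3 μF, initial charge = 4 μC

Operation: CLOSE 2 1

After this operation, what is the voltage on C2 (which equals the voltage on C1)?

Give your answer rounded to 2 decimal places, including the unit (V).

Answer: 1.67 V

Derivation:
Initial: C1(1μF, Q=9μC, V=9.00V), C2(5μF, Q=1μC, V=0.20V), C3(3μF, Q=4μC, V=1.33V)
Op 1: CLOSE 2-1: Q_total=10.00, C_total=6.00, V=1.67; Q2=8.33, Q1=1.67; dissipated=32.267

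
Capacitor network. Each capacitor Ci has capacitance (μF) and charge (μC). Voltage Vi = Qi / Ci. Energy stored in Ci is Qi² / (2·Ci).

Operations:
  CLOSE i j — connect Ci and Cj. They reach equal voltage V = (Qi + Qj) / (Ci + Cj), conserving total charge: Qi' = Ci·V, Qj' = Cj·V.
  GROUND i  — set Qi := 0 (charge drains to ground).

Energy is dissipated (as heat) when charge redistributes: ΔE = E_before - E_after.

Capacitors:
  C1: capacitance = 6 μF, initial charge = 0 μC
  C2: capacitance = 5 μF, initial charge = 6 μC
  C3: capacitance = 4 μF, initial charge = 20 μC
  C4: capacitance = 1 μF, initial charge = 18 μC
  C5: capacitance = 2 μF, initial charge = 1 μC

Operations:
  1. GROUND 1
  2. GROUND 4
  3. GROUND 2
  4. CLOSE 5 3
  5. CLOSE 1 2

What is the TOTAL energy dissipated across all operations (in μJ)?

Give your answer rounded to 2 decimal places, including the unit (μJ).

Answer: 179.10 μJ

Derivation:
Initial: C1(6μF, Q=0μC, V=0.00V), C2(5μF, Q=6μC, V=1.20V), C3(4μF, Q=20μC, V=5.00V), C4(1μF, Q=18μC, V=18.00V), C5(2μF, Q=1μC, V=0.50V)
Op 1: GROUND 1: Q1=0; energy lost=0.000
Op 2: GROUND 4: Q4=0; energy lost=162.000
Op 3: GROUND 2: Q2=0; energy lost=3.600
Op 4: CLOSE 5-3: Q_total=21.00, C_total=6.00, V=3.50; Q5=7.00, Q3=14.00; dissipated=13.500
Op 5: CLOSE 1-2: Q_total=0.00, C_total=11.00, V=0.00; Q1=0.00, Q2=0.00; dissipated=0.000
Total dissipated: 179.100 μJ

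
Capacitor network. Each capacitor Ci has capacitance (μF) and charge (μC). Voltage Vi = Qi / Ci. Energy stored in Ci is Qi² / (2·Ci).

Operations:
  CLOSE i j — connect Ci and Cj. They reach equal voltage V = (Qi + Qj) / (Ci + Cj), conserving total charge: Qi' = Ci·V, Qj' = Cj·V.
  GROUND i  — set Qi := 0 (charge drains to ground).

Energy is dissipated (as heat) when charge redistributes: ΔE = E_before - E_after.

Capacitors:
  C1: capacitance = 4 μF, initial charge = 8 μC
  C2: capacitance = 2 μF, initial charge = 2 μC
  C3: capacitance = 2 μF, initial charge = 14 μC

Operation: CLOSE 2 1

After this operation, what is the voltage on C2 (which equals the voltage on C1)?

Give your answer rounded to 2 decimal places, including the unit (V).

Initial: C1(4μF, Q=8μC, V=2.00V), C2(2μF, Q=2μC, V=1.00V), C3(2μF, Q=14μC, V=7.00V)
Op 1: CLOSE 2-1: Q_total=10.00, C_total=6.00, V=1.67; Q2=3.33, Q1=6.67; dissipated=0.667

Answer: 1.67 V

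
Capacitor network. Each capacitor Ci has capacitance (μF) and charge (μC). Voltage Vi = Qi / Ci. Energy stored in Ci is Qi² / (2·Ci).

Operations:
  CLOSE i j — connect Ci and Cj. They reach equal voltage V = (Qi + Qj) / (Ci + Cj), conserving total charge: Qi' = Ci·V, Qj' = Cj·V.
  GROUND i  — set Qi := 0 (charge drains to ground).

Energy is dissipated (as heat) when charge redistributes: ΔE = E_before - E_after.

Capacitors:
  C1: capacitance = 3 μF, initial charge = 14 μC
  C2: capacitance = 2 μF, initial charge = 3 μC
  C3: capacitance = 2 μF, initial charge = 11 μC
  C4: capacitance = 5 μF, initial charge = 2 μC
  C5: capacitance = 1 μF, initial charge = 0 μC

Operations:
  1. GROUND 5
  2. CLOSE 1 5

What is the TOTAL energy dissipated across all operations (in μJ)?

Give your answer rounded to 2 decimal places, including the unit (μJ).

Answer: 8.17 μJ

Derivation:
Initial: C1(3μF, Q=14μC, V=4.67V), C2(2μF, Q=3μC, V=1.50V), C3(2μF, Q=11μC, V=5.50V), C4(5μF, Q=2μC, V=0.40V), C5(1μF, Q=0μC, V=0.00V)
Op 1: GROUND 5: Q5=0; energy lost=0.000
Op 2: CLOSE 1-5: Q_total=14.00, C_total=4.00, V=3.50; Q1=10.50, Q5=3.50; dissipated=8.167
Total dissipated: 8.167 μJ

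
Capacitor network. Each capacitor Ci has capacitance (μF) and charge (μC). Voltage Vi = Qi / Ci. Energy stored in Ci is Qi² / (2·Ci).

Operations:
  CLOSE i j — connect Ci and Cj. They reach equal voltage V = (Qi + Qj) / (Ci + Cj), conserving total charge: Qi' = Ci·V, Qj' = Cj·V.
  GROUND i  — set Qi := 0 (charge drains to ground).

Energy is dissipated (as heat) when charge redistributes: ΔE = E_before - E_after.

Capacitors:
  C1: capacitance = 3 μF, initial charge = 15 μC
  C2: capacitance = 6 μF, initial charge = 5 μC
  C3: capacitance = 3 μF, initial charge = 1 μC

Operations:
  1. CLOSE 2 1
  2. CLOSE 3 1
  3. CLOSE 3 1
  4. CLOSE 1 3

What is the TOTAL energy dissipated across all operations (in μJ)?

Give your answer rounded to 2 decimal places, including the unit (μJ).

Answer: 20.04 μJ

Derivation:
Initial: C1(3μF, Q=15μC, V=5.00V), C2(6μF, Q=5μC, V=0.83V), C3(3μF, Q=1μC, V=0.33V)
Op 1: CLOSE 2-1: Q_total=20.00, C_total=9.00, V=2.22; Q2=13.33, Q1=6.67; dissipated=17.361
Op 2: CLOSE 3-1: Q_total=7.67, C_total=6.00, V=1.28; Q3=3.83, Q1=3.83; dissipated=2.676
Op 3: CLOSE 3-1: Q_total=7.67, C_total=6.00, V=1.28; Q3=3.83, Q1=3.83; dissipated=0.000
Op 4: CLOSE 1-3: Q_total=7.67, C_total=6.00, V=1.28; Q1=3.83, Q3=3.83; dissipated=0.000
Total dissipated: 20.037 μJ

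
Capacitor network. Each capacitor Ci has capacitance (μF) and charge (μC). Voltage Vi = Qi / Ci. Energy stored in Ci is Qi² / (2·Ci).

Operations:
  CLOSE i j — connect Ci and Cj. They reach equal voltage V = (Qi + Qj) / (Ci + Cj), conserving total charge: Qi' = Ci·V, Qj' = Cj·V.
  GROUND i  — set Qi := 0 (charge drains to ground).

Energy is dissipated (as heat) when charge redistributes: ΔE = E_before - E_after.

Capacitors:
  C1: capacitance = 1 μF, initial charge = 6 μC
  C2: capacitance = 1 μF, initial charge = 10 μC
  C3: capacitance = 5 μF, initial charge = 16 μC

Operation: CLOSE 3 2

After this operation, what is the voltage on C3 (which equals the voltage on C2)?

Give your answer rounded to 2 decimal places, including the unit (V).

Answer: 4.33 V

Derivation:
Initial: C1(1μF, Q=6μC, V=6.00V), C2(1μF, Q=10μC, V=10.00V), C3(5μF, Q=16μC, V=3.20V)
Op 1: CLOSE 3-2: Q_total=26.00, C_total=6.00, V=4.33; Q3=21.67, Q2=4.33; dissipated=19.267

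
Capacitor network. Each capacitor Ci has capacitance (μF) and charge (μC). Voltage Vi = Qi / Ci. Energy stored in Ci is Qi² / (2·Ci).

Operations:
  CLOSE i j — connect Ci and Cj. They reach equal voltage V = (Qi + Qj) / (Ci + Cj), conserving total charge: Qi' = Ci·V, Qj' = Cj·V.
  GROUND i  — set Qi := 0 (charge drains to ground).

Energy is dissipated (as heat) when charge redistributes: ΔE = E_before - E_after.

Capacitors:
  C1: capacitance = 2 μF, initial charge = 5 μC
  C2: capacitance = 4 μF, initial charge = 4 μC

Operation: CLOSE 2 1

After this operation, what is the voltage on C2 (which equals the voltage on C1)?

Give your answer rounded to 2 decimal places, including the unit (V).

Answer: 1.50 V

Derivation:
Initial: C1(2μF, Q=5μC, V=2.50V), C2(4μF, Q=4μC, V=1.00V)
Op 1: CLOSE 2-1: Q_total=9.00, C_total=6.00, V=1.50; Q2=6.00, Q1=3.00; dissipated=1.500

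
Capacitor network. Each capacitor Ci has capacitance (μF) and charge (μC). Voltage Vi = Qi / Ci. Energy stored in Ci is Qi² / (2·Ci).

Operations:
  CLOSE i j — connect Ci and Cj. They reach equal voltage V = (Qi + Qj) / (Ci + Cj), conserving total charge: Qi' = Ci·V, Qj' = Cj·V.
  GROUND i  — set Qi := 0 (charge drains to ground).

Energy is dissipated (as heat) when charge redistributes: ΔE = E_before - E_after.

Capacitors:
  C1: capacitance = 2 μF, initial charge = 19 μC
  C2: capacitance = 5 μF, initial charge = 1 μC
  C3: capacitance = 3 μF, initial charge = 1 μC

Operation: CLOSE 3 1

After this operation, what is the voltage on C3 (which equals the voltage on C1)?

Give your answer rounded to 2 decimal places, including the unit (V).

Initial: C1(2μF, Q=19μC, V=9.50V), C2(5μF, Q=1μC, V=0.20V), C3(3μF, Q=1μC, V=0.33V)
Op 1: CLOSE 3-1: Q_total=20.00, C_total=5.00, V=4.00; Q3=12.00, Q1=8.00; dissipated=50.417

Answer: 4.00 V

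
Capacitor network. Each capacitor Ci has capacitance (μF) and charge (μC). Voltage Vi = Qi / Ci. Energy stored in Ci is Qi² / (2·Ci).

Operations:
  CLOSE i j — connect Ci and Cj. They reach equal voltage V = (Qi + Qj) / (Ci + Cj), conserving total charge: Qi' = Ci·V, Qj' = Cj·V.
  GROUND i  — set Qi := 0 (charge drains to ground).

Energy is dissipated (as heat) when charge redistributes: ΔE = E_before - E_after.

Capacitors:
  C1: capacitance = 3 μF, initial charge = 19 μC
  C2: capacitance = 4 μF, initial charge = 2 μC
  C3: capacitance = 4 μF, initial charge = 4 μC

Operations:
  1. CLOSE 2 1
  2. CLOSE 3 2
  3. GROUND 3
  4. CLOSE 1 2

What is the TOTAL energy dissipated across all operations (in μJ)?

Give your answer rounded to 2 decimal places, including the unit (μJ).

Initial: C1(3μF, Q=19μC, V=6.33V), C2(4μF, Q=2μC, V=0.50V), C3(4μF, Q=4μC, V=1.00V)
Op 1: CLOSE 2-1: Q_total=21.00, C_total=7.00, V=3.00; Q2=12.00, Q1=9.00; dissipated=29.167
Op 2: CLOSE 3-2: Q_total=16.00, C_total=8.00, V=2.00; Q3=8.00, Q2=8.00; dissipated=4.000
Op 3: GROUND 3: Q3=0; energy lost=8.000
Op 4: CLOSE 1-2: Q_total=17.00, C_total=7.00, V=2.43; Q1=7.29, Q2=9.71; dissipated=0.857
Total dissipated: 42.024 μJ

Answer: 42.02 μJ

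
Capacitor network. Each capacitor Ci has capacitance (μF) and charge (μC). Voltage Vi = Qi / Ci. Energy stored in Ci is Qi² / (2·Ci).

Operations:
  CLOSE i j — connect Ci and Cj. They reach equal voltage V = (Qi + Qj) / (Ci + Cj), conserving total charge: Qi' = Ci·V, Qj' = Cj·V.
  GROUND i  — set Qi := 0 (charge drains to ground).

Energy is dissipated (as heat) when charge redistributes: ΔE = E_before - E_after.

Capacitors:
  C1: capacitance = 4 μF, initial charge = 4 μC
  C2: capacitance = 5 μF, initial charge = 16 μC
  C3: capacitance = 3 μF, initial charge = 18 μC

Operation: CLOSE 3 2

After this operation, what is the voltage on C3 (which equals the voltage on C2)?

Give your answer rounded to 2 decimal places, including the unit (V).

Initial: C1(4μF, Q=4μC, V=1.00V), C2(5μF, Q=16μC, V=3.20V), C3(3μF, Q=18μC, V=6.00V)
Op 1: CLOSE 3-2: Q_total=34.00, C_total=8.00, V=4.25; Q3=12.75, Q2=21.25; dissipated=7.350

Answer: 4.25 V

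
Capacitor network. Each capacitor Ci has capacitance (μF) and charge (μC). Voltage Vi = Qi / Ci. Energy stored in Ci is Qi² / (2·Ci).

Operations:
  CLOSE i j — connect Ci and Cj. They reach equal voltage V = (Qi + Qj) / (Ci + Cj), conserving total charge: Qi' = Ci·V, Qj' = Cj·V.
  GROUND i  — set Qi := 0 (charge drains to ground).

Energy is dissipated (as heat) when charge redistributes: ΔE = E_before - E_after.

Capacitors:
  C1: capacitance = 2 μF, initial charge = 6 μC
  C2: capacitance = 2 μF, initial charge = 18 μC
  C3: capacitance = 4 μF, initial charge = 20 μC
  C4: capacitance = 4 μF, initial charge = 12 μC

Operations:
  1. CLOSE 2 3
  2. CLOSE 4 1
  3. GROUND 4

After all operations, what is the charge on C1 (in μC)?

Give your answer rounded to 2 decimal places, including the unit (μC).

Answer: 6.00 μC

Derivation:
Initial: C1(2μF, Q=6μC, V=3.00V), C2(2μF, Q=18μC, V=9.00V), C3(4μF, Q=20μC, V=5.00V), C4(4μF, Q=12μC, V=3.00V)
Op 1: CLOSE 2-3: Q_total=38.00, C_total=6.00, V=6.33; Q2=12.67, Q3=25.33; dissipated=10.667
Op 2: CLOSE 4-1: Q_total=18.00, C_total=6.00, V=3.00; Q4=12.00, Q1=6.00; dissipated=0.000
Op 3: GROUND 4: Q4=0; energy lost=18.000
Final charges: Q1=6.00, Q2=12.67, Q3=25.33, Q4=0.00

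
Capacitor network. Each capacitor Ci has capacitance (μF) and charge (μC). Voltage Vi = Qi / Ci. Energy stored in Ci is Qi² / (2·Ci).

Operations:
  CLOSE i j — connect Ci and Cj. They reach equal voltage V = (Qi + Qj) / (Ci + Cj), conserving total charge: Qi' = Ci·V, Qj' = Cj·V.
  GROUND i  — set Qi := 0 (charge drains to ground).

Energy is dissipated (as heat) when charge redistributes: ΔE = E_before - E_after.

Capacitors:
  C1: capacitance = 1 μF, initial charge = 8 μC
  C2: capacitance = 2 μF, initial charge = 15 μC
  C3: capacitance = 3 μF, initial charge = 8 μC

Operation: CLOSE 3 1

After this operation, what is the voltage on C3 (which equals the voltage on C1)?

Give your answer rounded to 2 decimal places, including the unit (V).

Answer: 4.00 V

Derivation:
Initial: C1(1μF, Q=8μC, V=8.00V), C2(2μF, Q=15μC, V=7.50V), C3(3μF, Q=8μC, V=2.67V)
Op 1: CLOSE 3-1: Q_total=16.00, C_total=4.00, V=4.00; Q3=12.00, Q1=4.00; dissipated=10.667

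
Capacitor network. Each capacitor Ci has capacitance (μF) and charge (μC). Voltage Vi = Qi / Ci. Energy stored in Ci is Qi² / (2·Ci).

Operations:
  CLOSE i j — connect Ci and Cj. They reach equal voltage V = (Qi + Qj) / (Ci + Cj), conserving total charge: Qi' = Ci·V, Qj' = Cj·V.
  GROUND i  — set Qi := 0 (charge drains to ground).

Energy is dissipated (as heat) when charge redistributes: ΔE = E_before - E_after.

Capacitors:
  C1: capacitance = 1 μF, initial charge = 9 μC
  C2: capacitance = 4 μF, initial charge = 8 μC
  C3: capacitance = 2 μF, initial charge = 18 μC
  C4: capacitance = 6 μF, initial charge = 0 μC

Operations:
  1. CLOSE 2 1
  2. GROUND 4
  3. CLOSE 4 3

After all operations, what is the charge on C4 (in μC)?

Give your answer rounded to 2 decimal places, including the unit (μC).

Initial: C1(1μF, Q=9μC, V=9.00V), C2(4μF, Q=8μC, V=2.00V), C3(2μF, Q=18μC, V=9.00V), C4(6μF, Q=0μC, V=0.00V)
Op 1: CLOSE 2-1: Q_total=17.00, C_total=5.00, V=3.40; Q2=13.60, Q1=3.40; dissipated=19.600
Op 2: GROUND 4: Q4=0; energy lost=0.000
Op 3: CLOSE 4-3: Q_total=18.00, C_total=8.00, V=2.25; Q4=13.50, Q3=4.50; dissipated=60.750
Final charges: Q1=3.40, Q2=13.60, Q3=4.50, Q4=13.50

Answer: 13.50 μC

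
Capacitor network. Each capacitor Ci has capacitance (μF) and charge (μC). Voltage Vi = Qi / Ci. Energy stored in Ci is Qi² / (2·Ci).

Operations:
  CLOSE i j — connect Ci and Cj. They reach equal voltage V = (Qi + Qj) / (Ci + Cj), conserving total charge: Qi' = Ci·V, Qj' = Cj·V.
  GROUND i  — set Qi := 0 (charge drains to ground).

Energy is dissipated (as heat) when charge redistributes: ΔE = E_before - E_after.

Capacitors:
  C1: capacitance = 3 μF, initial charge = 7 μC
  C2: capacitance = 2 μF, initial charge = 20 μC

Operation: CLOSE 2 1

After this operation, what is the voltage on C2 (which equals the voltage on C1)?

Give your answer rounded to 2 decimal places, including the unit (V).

Initial: C1(3μF, Q=7μC, V=2.33V), C2(2μF, Q=20μC, V=10.00V)
Op 1: CLOSE 2-1: Q_total=27.00, C_total=5.00, V=5.40; Q2=10.80, Q1=16.20; dissipated=35.267

Answer: 5.40 V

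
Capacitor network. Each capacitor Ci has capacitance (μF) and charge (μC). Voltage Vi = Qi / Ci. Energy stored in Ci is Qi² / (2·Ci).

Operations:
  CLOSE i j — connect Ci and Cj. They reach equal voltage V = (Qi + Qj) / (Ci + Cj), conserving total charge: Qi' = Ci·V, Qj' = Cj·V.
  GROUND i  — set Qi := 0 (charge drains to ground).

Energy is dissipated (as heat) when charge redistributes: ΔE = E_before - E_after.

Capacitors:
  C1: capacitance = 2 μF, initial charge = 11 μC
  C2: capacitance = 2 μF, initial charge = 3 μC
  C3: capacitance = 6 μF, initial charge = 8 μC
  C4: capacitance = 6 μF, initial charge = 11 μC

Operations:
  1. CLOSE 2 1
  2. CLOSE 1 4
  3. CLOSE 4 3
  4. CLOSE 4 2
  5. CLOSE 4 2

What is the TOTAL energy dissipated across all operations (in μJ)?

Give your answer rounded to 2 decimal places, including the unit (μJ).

Initial: C1(2μF, Q=11μC, V=5.50V), C2(2μF, Q=3μC, V=1.50V), C3(6μF, Q=8μC, V=1.33V), C4(6μF, Q=11μC, V=1.83V)
Op 1: CLOSE 2-1: Q_total=14.00, C_total=4.00, V=3.50; Q2=7.00, Q1=7.00; dissipated=8.000
Op 2: CLOSE 1-4: Q_total=18.00, C_total=8.00, V=2.25; Q1=4.50, Q4=13.50; dissipated=2.083
Op 3: CLOSE 4-3: Q_total=21.50, C_total=12.00, V=1.79; Q4=10.75, Q3=10.75; dissipated=1.260
Op 4: CLOSE 4-2: Q_total=17.75, C_total=8.00, V=2.22; Q4=13.31, Q2=4.44; dissipated=2.189
Op 5: CLOSE 4-2: Q_total=17.75, C_total=8.00, V=2.22; Q4=13.31, Q2=4.44; dissipated=0.000
Total dissipated: 13.533 μJ

Answer: 13.53 μJ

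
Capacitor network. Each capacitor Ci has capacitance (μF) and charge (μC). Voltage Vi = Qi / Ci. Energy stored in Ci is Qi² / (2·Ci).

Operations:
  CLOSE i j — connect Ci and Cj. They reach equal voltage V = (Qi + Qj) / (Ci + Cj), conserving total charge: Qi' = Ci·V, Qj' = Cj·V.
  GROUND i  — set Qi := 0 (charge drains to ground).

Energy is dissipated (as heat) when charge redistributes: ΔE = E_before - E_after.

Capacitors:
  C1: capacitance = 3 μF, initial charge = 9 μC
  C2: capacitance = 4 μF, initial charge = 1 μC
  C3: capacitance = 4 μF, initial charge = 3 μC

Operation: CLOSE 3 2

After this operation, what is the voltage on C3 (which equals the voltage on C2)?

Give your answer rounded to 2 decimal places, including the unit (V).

Answer: 0.50 V

Derivation:
Initial: C1(3μF, Q=9μC, V=3.00V), C2(4μF, Q=1μC, V=0.25V), C3(4μF, Q=3μC, V=0.75V)
Op 1: CLOSE 3-2: Q_total=4.00, C_total=8.00, V=0.50; Q3=2.00, Q2=2.00; dissipated=0.250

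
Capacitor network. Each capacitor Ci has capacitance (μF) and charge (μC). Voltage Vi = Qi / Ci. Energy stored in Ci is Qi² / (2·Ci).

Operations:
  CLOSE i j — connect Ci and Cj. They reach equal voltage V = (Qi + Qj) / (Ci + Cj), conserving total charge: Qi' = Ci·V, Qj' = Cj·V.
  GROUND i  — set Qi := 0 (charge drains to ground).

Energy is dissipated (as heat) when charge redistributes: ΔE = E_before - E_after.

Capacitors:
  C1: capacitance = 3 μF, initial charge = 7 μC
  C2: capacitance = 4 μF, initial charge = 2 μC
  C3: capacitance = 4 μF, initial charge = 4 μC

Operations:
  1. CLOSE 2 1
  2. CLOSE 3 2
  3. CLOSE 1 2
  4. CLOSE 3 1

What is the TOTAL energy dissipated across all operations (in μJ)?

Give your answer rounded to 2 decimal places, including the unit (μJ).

Initial: C1(3μF, Q=7μC, V=2.33V), C2(4μF, Q=2μC, V=0.50V), C3(4μF, Q=4μC, V=1.00V)
Op 1: CLOSE 2-1: Q_total=9.00, C_total=7.00, V=1.29; Q2=5.14, Q1=3.86; dissipated=2.881
Op 2: CLOSE 3-2: Q_total=9.14, C_total=8.00, V=1.14; Q3=4.57, Q2=4.57; dissipated=0.082
Op 3: CLOSE 1-2: Q_total=8.43, C_total=7.00, V=1.20; Q1=3.61, Q2=4.82; dissipated=0.017
Op 4: CLOSE 3-1: Q_total=8.18, C_total=7.00, V=1.17; Q3=4.68, Q1=3.51; dissipated=0.003
Total dissipated: 2.983 μJ

Answer: 2.98 μJ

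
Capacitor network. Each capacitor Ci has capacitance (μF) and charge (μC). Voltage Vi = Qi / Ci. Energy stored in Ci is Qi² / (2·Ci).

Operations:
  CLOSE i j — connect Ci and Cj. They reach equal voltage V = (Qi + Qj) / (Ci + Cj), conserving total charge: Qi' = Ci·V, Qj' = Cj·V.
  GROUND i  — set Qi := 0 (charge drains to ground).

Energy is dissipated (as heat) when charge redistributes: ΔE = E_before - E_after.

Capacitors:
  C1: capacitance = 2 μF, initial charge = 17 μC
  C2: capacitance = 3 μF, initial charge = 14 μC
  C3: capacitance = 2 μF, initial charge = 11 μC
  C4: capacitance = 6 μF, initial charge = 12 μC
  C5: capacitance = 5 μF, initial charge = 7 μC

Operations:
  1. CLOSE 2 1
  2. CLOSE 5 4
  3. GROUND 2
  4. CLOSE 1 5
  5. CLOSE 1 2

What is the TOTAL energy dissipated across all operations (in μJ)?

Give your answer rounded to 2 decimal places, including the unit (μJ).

Answer: 86.68 μJ

Derivation:
Initial: C1(2μF, Q=17μC, V=8.50V), C2(3μF, Q=14μC, V=4.67V), C3(2μF, Q=11μC, V=5.50V), C4(6μF, Q=12μC, V=2.00V), C5(5μF, Q=7μC, V=1.40V)
Op 1: CLOSE 2-1: Q_total=31.00, C_total=5.00, V=6.20; Q2=18.60, Q1=12.40; dissipated=8.817
Op 2: CLOSE 5-4: Q_total=19.00, C_total=11.00, V=1.73; Q5=8.64, Q4=10.36; dissipated=0.491
Op 3: GROUND 2: Q2=0; energy lost=57.660
Op 4: CLOSE 1-5: Q_total=21.04, C_total=7.00, V=3.01; Q1=6.01, Q5=15.03; dissipated=14.289
Op 5: CLOSE 1-2: Q_total=6.01, C_total=5.00, V=1.20; Q1=2.40, Q2=3.61; dissipated=5.419
Total dissipated: 86.676 μJ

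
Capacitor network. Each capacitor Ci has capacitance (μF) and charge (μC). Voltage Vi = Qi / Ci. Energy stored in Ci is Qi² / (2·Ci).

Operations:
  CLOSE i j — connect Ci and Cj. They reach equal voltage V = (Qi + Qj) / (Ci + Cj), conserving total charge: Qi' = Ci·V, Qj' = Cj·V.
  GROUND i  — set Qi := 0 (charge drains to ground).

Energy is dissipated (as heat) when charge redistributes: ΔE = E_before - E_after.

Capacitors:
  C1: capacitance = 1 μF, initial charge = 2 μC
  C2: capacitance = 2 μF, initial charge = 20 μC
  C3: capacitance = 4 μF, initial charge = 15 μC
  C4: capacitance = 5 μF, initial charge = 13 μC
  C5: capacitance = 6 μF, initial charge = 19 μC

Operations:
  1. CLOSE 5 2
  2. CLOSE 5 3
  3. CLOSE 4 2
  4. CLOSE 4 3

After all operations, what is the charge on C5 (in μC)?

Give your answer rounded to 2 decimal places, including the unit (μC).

Initial: C1(1μF, Q=2μC, V=2.00V), C2(2μF, Q=20μC, V=10.00V), C3(4μF, Q=15μC, V=3.75V), C4(5μF, Q=13μC, V=2.60V), C5(6μF, Q=19μC, V=3.17V)
Op 1: CLOSE 5-2: Q_total=39.00, C_total=8.00, V=4.88; Q5=29.25, Q2=9.75; dissipated=35.021
Op 2: CLOSE 5-3: Q_total=44.25, C_total=10.00, V=4.42; Q5=26.55, Q3=17.70; dissipated=1.519
Op 3: CLOSE 4-2: Q_total=22.75, C_total=7.00, V=3.25; Q4=16.25, Q2=6.50; dissipated=3.697
Op 4: CLOSE 4-3: Q_total=33.95, C_total=9.00, V=3.77; Q4=18.86, Q3=15.09; dissipated=1.534
Final charges: Q1=2.00, Q2=6.50, Q3=15.09, Q4=18.86, Q5=26.55

Answer: 26.55 μC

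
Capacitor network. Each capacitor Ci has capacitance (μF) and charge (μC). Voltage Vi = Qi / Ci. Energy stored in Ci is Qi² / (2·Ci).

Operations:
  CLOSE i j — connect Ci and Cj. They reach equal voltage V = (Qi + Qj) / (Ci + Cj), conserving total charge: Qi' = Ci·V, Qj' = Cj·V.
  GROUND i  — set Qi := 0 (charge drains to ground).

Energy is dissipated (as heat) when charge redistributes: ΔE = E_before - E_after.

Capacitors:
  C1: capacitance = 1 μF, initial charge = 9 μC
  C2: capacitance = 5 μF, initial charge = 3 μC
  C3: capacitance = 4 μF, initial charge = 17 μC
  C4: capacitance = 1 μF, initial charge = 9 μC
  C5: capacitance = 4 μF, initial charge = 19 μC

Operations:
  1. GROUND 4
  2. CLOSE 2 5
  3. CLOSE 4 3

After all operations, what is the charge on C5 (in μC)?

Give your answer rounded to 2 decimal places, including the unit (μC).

Answer: 9.78 μC

Derivation:
Initial: C1(1μF, Q=9μC, V=9.00V), C2(5μF, Q=3μC, V=0.60V), C3(4μF, Q=17μC, V=4.25V), C4(1μF, Q=9μC, V=9.00V), C5(4μF, Q=19μC, V=4.75V)
Op 1: GROUND 4: Q4=0; energy lost=40.500
Op 2: CLOSE 2-5: Q_total=22.00, C_total=9.00, V=2.44; Q2=12.22, Q5=9.78; dissipated=19.136
Op 3: CLOSE 4-3: Q_total=17.00, C_total=5.00, V=3.40; Q4=3.40, Q3=13.60; dissipated=7.225
Final charges: Q1=9.00, Q2=12.22, Q3=13.60, Q4=3.40, Q5=9.78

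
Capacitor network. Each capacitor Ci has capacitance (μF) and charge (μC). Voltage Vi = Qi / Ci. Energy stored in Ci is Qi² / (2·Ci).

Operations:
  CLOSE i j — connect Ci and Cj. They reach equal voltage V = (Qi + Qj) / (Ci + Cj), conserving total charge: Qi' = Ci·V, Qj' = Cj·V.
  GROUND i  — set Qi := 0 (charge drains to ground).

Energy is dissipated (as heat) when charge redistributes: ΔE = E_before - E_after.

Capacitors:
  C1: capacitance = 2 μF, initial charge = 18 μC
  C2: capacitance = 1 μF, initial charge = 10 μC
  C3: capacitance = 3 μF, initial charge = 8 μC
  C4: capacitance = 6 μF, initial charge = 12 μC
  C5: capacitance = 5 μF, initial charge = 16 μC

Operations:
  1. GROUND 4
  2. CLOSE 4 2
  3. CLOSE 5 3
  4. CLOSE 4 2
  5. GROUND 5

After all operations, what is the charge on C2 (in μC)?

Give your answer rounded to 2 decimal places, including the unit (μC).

Initial: C1(2μF, Q=18μC, V=9.00V), C2(1μF, Q=10μC, V=10.00V), C3(3μF, Q=8μC, V=2.67V), C4(6μF, Q=12μC, V=2.00V), C5(5μF, Q=16μC, V=3.20V)
Op 1: GROUND 4: Q4=0; energy lost=12.000
Op 2: CLOSE 4-2: Q_total=10.00, C_total=7.00, V=1.43; Q4=8.57, Q2=1.43; dissipated=42.857
Op 3: CLOSE 5-3: Q_total=24.00, C_total=8.00, V=3.00; Q5=15.00, Q3=9.00; dissipated=0.267
Op 4: CLOSE 4-2: Q_total=10.00, C_total=7.00, V=1.43; Q4=8.57, Q2=1.43; dissipated=0.000
Op 5: GROUND 5: Q5=0; energy lost=22.500
Final charges: Q1=18.00, Q2=1.43, Q3=9.00, Q4=8.57, Q5=0.00

Answer: 1.43 μC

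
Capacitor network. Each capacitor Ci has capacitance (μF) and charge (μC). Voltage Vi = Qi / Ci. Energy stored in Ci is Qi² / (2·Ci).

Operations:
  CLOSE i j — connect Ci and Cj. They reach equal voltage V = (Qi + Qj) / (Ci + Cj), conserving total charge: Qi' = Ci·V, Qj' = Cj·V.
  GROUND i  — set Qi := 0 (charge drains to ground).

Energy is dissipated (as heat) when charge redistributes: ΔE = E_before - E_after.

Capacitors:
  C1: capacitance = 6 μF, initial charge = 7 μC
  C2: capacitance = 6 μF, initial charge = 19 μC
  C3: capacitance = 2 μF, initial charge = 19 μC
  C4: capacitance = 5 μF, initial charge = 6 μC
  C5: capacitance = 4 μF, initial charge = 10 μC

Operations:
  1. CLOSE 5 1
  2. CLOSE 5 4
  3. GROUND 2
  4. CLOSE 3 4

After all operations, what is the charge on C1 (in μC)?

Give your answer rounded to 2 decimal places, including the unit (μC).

Answer: 10.20 μC

Derivation:
Initial: C1(6μF, Q=7μC, V=1.17V), C2(6μF, Q=19μC, V=3.17V), C3(2μF, Q=19μC, V=9.50V), C4(5μF, Q=6μC, V=1.20V), C5(4μF, Q=10μC, V=2.50V)
Op 1: CLOSE 5-1: Q_total=17.00, C_total=10.00, V=1.70; Q5=6.80, Q1=10.20; dissipated=2.133
Op 2: CLOSE 5-4: Q_total=12.80, C_total=9.00, V=1.42; Q5=5.69, Q4=7.11; dissipated=0.278
Op 3: GROUND 2: Q2=0; energy lost=30.083
Op 4: CLOSE 3-4: Q_total=26.11, C_total=7.00, V=3.73; Q3=7.46, Q4=18.65; dissipated=46.607
Final charges: Q1=10.20, Q2=0.00, Q3=7.46, Q4=18.65, Q5=5.69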